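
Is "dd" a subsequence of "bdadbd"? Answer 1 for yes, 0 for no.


Check if "dd" is a subsequence of "bdadbd"
Greedy scan:
  Position 0 ('b'): no match needed
  Position 1 ('d'): matches sub[0] = 'd'
  Position 2 ('a'): no match needed
  Position 3 ('d'): matches sub[1] = 'd'
  Position 4 ('b'): no match needed
  Position 5 ('d'): no match needed
All 2 characters matched => is a subsequence

1


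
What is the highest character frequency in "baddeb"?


Input: baddeb
Character counts:
  'a': 1
  'b': 2
  'd': 2
  'e': 1
Maximum frequency: 2

2


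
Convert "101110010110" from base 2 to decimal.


Input: "101110010110" in base 2
Positional expansion:
  Digit '1' (value 1) x 2^11 = 2048
  Digit '0' (value 0) x 2^10 = 0
  Digit '1' (value 1) x 2^9 = 512
  Digit '1' (value 1) x 2^8 = 256
  Digit '1' (value 1) x 2^7 = 128
  Digit '0' (value 0) x 2^6 = 0
  Digit '0' (value 0) x 2^5 = 0
  Digit '1' (value 1) x 2^4 = 16
  Digit '0' (value 0) x 2^3 = 0
  Digit '1' (value 1) x 2^2 = 4
  Digit '1' (value 1) x 2^1 = 2
  Digit '0' (value 0) x 2^0 = 0
Sum = 2966

2966


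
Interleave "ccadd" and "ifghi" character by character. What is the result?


Interleaving "ccadd" and "ifghi":
  Position 0: 'c' from first, 'i' from second => "ci"
  Position 1: 'c' from first, 'f' from second => "cf"
  Position 2: 'a' from first, 'g' from second => "ag"
  Position 3: 'd' from first, 'h' from second => "dh"
  Position 4: 'd' from first, 'i' from second => "di"
Result: cicfagdhdi

cicfagdhdi


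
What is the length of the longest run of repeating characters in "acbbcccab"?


Input: "acbbcccab"
Scanning for longest run:
  Position 1 ('c'): new char, reset run to 1
  Position 2 ('b'): new char, reset run to 1
  Position 3 ('b'): continues run of 'b', length=2
  Position 4 ('c'): new char, reset run to 1
  Position 5 ('c'): continues run of 'c', length=2
  Position 6 ('c'): continues run of 'c', length=3
  Position 7 ('a'): new char, reset run to 1
  Position 8 ('b'): new char, reset run to 1
Longest run: 'c' with length 3

3


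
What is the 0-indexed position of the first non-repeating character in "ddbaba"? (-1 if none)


Input: ddbaba
Character frequencies:
  'a': 2
  'b': 2
  'd': 2
Scanning left to right for freq == 1:
  Position 0 ('d'): freq=2, skip
  Position 1 ('d'): freq=2, skip
  Position 2 ('b'): freq=2, skip
  Position 3 ('a'): freq=2, skip
  Position 4 ('b'): freq=2, skip
  Position 5 ('a'): freq=2, skip
  No unique character found => answer = -1

-1


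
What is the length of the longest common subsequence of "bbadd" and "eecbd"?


LCS of "bbadd" and "eecbd"
DP table:
           e    e    c    b    d
      0    0    0    0    0    0
  b   0    0    0    0    1    1
  b   0    0    0    0    1    1
  a   0    0    0    0    1    1
  d   0    0    0    0    1    2
  d   0    0    0    0    1    2
LCS length = dp[5][5] = 2

2


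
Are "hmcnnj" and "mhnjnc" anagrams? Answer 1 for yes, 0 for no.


Strings: "hmcnnj", "mhnjnc"
Sorted first:  chjmnn
Sorted second: chjmnn
Sorted forms match => anagrams

1


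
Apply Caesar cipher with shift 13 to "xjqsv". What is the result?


Caesar cipher: shift "xjqsv" by 13
  'x' (pos 23) + 13 = pos 10 = 'k'
  'j' (pos 9) + 13 = pos 22 = 'w'
  'q' (pos 16) + 13 = pos 3 = 'd'
  's' (pos 18) + 13 = pos 5 = 'f'
  'v' (pos 21) + 13 = pos 8 = 'i'
Result: kwdfi

kwdfi


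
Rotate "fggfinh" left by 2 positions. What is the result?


Input: "fggfinh", rotate left by 2
First 2 characters: "fg"
Remaining characters: "gfinh"
Concatenate remaining + first: "gfinh" + "fg" = "gfinhfg"

gfinhfg


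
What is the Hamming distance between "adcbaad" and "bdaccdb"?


Comparing "adcbaad" and "bdaccdb" position by position:
  Position 0: 'a' vs 'b' => differ
  Position 1: 'd' vs 'd' => same
  Position 2: 'c' vs 'a' => differ
  Position 3: 'b' vs 'c' => differ
  Position 4: 'a' vs 'c' => differ
  Position 5: 'a' vs 'd' => differ
  Position 6: 'd' vs 'b' => differ
Total differences (Hamming distance): 6

6


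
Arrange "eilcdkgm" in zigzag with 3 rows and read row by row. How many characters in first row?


Zigzag "eilcdkgm" into 3 rows:
Placing characters:
  'e' => row 0
  'i' => row 1
  'l' => row 2
  'c' => row 1
  'd' => row 0
  'k' => row 1
  'g' => row 2
  'm' => row 1
Rows:
  Row 0: "ed"
  Row 1: "ickm"
  Row 2: "lg"
First row length: 2

2


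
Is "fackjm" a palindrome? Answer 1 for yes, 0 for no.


Input: fackjm
Reversed: mjkcaf
  Compare pos 0 ('f') with pos 5 ('m'): MISMATCH
  Compare pos 1 ('a') with pos 4 ('j'): MISMATCH
  Compare pos 2 ('c') with pos 3 ('k'): MISMATCH
Result: not a palindrome

0


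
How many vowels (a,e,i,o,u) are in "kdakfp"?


Input: kdakfp
Checking each character:
  'k' at position 0: consonant
  'd' at position 1: consonant
  'a' at position 2: vowel (running total: 1)
  'k' at position 3: consonant
  'f' at position 4: consonant
  'p' at position 5: consonant
Total vowels: 1

1


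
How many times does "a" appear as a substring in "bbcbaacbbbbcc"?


Searching for "a" in "bbcbaacbbbbcc"
Scanning each position:
  Position 0: "b" => no
  Position 1: "b" => no
  Position 2: "c" => no
  Position 3: "b" => no
  Position 4: "a" => MATCH
  Position 5: "a" => MATCH
  Position 6: "c" => no
  Position 7: "b" => no
  Position 8: "b" => no
  Position 9: "b" => no
  Position 10: "b" => no
  Position 11: "c" => no
  Position 12: "c" => no
Total occurrences: 2

2


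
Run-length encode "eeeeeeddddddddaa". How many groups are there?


Input: eeeeeeddddddddaa
Scanning for consecutive runs:
  Group 1: 'e' x 6 (positions 0-5)
  Group 2: 'd' x 8 (positions 6-13)
  Group 3: 'a' x 2 (positions 14-15)
Total groups: 3

3


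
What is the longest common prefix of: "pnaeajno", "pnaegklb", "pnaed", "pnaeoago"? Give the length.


Words: pnaeajno, pnaegklb, pnaed, pnaeoago
  Position 0: all 'p' => match
  Position 1: all 'n' => match
  Position 2: all 'a' => match
  Position 3: all 'e' => match
  Position 4: ('a', 'g', 'd', 'o') => mismatch, stop
LCP = "pnae" (length 4)

4


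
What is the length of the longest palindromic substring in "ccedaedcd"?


Input: "ccedaedcd"
Checking substrings for palindromes:
  [6:9] "dcd" (len 3) => palindrome
  [0:2] "cc" (len 2) => palindrome
Longest palindromic substring: "dcd" with length 3

3


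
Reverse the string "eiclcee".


Input: eiclcee
Reading characters right to left:
  Position 6: 'e'
  Position 5: 'e'
  Position 4: 'c'
  Position 3: 'l'
  Position 2: 'c'
  Position 1: 'i'
  Position 0: 'e'
Reversed: eeclcie

eeclcie


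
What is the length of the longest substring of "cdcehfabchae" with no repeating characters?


Input: "cdcehfabchae"
Sliding window (track last position of each char):
  Position 0 ('c'): window [0,0] length 1 -- new best
  Position 1 ('d'): window [0,1] length 2 -- new best
  Position 2 ('c'): repeat (last at 0), move window start to 1
  Position 2 ('c'): window [1,2] length 2
  Position 3 ('e'): window [1,3] length 3 -- new best
  Position 4 ('h'): window [1,4] length 4 -- new best
  Position 5 ('f'): window [1,5] length 5 -- new best
  Position 6 ('a'): window [1,6] length 6 -- new best
  Position 7 ('b'): window [1,7] length 7 -- new best
  Position 8 ('c'): repeat (last at 2), move window start to 3
  Position 8 ('c'): window [3,8] length 6
  Position 9 ('h'): repeat (last at 4), move window start to 5
  Position 9 ('h'): window [5,9] length 5
  Position 10 ('a'): repeat (last at 6), move window start to 7
  Position 10 ('a'): window [7,10] length 4
  Position 11 ('e'): window [7,11] length 5
Longest substring with no repeats: "dcehfab" with length 7

7


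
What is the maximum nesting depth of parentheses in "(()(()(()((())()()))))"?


Input: "(()(()(()((())()()))))"
Tracking depth:
  Position 0 '(': depth becomes 1
  Position 1 '(': depth becomes 2
  Position 2 ')': depth becomes 1
  Position 3 '(': depth becomes 2
  Position 4 '(': depth becomes 3
  Position 5 ')': depth becomes 2
  Position 6 '(': depth becomes 3
  Position 7 '(': depth becomes 4
  Position 8 ')': depth becomes 3
  Position 9 '(': depth becomes 4
  Position 10 '(': depth becomes 5
  Position 11 '(': depth becomes 6
  Position 12 ')': depth becomes 5
  Position 13 ')': depth becomes 4
  Position 14 '(': depth becomes 5
  Position 15 ')': depth becomes 4
  Position 16 '(': depth becomes 5
  Position 17 ')': depth becomes 4
  Position 18 ')': depth becomes 3
  Position 19 ')': depth becomes 2
  Position 20 ')': depth becomes 1
  Position 21 ')': depth becomes 0
Maximum depth reached: 6

6


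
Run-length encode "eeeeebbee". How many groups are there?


Input: eeeeebbee
Scanning for consecutive runs:
  Group 1: 'e' x 5 (positions 0-4)
  Group 2: 'b' x 2 (positions 5-6)
  Group 3: 'e' x 2 (positions 7-8)
Total groups: 3

3


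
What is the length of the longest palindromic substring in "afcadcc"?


Input: "afcadcc"
Checking substrings for palindromes:
  [5:7] "cc" (len 2) => palindrome
Longest palindromic substring: "cc" with length 2

2


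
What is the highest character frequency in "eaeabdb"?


Input: eaeabdb
Character counts:
  'a': 2
  'b': 2
  'd': 1
  'e': 2
Maximum frequency: 2

2


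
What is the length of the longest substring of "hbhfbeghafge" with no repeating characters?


Input: "hbhfbeghafge"
Sliding window (track last position of each char):
  Position 0 ('h'): window [0,0] length 1 -- new best
  Position 1 ('b'): window [0,1] length 2 -- new best
  Position 2 ('h'): repeat (last at 0), move window start to 1
  Position 2 ('h'): window [1,2] length 2
  Position 3 ('f'): window [1,3] length 3 -- new best
  Position 4 ('b'): repeat (last at 1), move window start to 2
  Position 4 ('b'): window [2,4] length 3
  Position 5 ('e'): window [2,5] length 4 -- new best
  Position 6 ('g'): window [2,6] length 5 -- new best
  Position 7 ('h'): repeat (last at 2), move window start to 3
  Position 7 ('h'): window [3,7] length 5
  Position 8 ('a'): window [3,8] length 6 -- new best
  Position 9 ('f'): repeat (last at 3), move window start to 4
  Position 9 ('f'): window [4,9] length 6
  Position 10 ('g'): repeat (last at 6), move window start to 7
  Position 10 ('g'): window [7,10] length 4
  Position 11 ('e'): window [7,11] length 5
Longest substring with no repeats: "fbegha" with length 6

6


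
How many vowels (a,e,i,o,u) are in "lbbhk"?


Input: lbbhk
Checking each character:
  'l' at position 0: consonant
  'b' at position 1: consonant
  'b' at position 2: consonant
  'h' at position 3: consonant
  'k' at position 4: consonant
Total vowels: 0

0


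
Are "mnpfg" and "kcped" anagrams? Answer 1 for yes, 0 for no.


Strings: "mnpfg", "kcped"
Sorted first:  fgmnp
Sorted second: cdekp
Differ at position 0: 'f' vs 'c' => not anagrams

0


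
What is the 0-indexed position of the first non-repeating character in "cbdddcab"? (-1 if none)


Input: cbdddcab
Character frequencies:
  'a': 1
  'b': 2
  'c': 2
  'd': 3
Scanning left to right for freq == 1:
  Position 0 ('c'): freq=2, skip
  Position 1 ('b'): freq=2, skip
  Position 2 ('d'): freq=3, skip
  Position 3 ('d'): freq=3, skip
  Position 4 ('d'): freq=3, skip
  Position 5 ('c'): freq=2, skip
  Position 6 ('a'): unique! => answer = 6

6


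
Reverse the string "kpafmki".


Input: kpafmki
Reading characters right to left:
  Position 6: 'i'
  Position 5: 'k'
  Position 4: 'm'
  Position 3: 'f'
  Position 2: 'a'
  Position 1: 'p'
  Position 0: 'k'
Reversed: ikmfapk

ikmfapk


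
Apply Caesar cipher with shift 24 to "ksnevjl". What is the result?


Caesar cipher: shift "ksnevjl" by 24
  'k' (pos 10) + 24 = pos 8 = 'i'
  's' (pos 18) + 24 = pos 16 = 'q'
  'n' (pos 13) + 24 = pos 11 = 'l'
  'e' (pos 4) + 24 = pos 2 = 'c'
  'v' (pos 21) + 24 = pos 19 = 't'
  'j' (pos 9) + 24 = pos 7 = 'h'
  'l' (pos 11) + 24 = pos 9 = 'j'
Result: iqlcthj

iqlcthj


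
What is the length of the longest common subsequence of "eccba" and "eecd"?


LCS of "eccba" and "eecd"
DP table:
           e    e    c    d
      0    0    0    0    0
  e   0    1    1    1    1
  c   0    1    1    2    2
  c   0    1    1    2    2
  b   0    1    1    2    2
  a   0    1    1    2    2
LCS length = dp[5][4] = 2

2


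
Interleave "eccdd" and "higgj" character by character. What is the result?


Interleaving "eccdd" and "higgj":
  Position 0: 'e' from first, 'h' from second => "eh"
  Position 1: 'c' from first, 'i' from second => "ci"
  Position 2: 'c' from first, 'g' from second => "cg"
  Position 3: 'd' from first, 'g' from second => "dg"
  Position 4: 'd' from first, 'j' from second => "dj"
Result: ehcicgdgdj

ehcicgdgdj


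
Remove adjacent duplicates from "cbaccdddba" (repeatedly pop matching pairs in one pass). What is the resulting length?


Input: cbaccdddba
Stack-based adjacent duplicate removal:
  Read 'c': push. Stack: c
  Read 'b': push. Stack: cb
  Read 'a': push. Stack: cba
  Read 'c': push. Stack: cbac
  Read 'c': matches stack top 'c' => pop. Stack: cba
  Read 'd': push. Stack: cbad
  Read 'd': matches stack top 'd' => pop. Stack: cba
  Read 'd': push. Stack: cbad
  Read 'b': push. Stack: cbadb
  Read 'a': push. Stack: cbadba
Final stack: "cbadba" (length 6)

6


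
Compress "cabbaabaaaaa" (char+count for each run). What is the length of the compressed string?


Input: cabbaabaaaaa
Runs:
  'c' x 1 => "c1"
  'a' x 1 => "a1"
  'b' x 2 => "b2"
  'a' x 2 => "a2"
  'b' x 1 => "b1"
  'a' x 5 => "a5"
Compressed: "c1a1b2a2b1a5"
Compressed length: 12

12


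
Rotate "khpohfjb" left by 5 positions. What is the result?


Input: "khpohfjb", rotate left by 5
First 5 characters: "khpoh"
Remaining characters: "fjb"
Concatenate remaining + first: "fjb" + "khpoh" = "fjbkhpoh"

fjbkhpoh


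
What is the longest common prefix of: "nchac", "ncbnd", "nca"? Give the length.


Words: nchac, ncbnd, nca
  Position 0: all 'n' => match
  Position 1: all 'c' => match
  Position 2: ('h', 'b', 'a') => mismatch, stop
LCP = "nc" (length 2)

2


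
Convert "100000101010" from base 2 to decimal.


Input: "100000101010" in base 2
Positional expansion:
  Digit '1' (value 1) x 2^11 = 2048
  Digit '0' (value 0) x 2^10 = 0
  Digit '0' (value 0) x 2^9 = 0
  Digit '0' (value 0) x 2^8 = 0
  Digit '0' (value 0) x 2^7 = 0
  Digit '0' (value 0) x 2^6 = 0
  Digit '1' (value 1) x 2^5 = 32
  Digit '0' (value 0) x 2^4 = 0
  Digit '1' (value 1) x 2^3 = 8
  Digit '0' (value 0) x 2^2 = 0
  Digit '1' (value 1) x 2^1 = 2
  Digit '0' (value 0) x 2^0 = 0
Sum = 2090

2090


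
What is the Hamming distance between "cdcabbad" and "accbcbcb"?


Comparing "cdcabbad" and "accbcbcb" position by position:
  Position 0: 'c' vs 'a' => differ
  Position 1: 'd' vs 'c' => differ
  Position 2: 'c' vs 'c' => same
  Position 3: 'a' vs 'b' => differ
  Position 4: 'b' vs 'c' => differ
  Position 5: 'b' vs 'b' => same
  Position 6: 'a' vs 'c' => differ
  Position 7: 'd' vs 'b' => differ
Total differences (Hamming distance): 6

6


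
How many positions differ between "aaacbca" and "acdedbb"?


Comparing "aaacbca" and "acdedbb" position by position:
  Position 0: 'a' vs 'a' => same
  Position 1: 'a' vs 'c' => DIFFER
  Position 2: 'a' vs 'd' => DIFFER
  Position 3: 'c' vs 'e' => DIFFER
  Position 4: 'b' vs 'd' => DIFFER
  Position 5: 'c' vs 'b' => DIFFER
  Position 6: 'a' vs 'b' => DIFFER
Positions that differ: 6

6


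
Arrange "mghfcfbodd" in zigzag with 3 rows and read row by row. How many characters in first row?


Zigzag "mghfcfbodd" into 3 rows:
Placing characters:
  'm' => row 0
  'g' => row 1
  'h' => row 2
  'f' => row 1
  'c' => row 0
  'f' => row 1
  'b' => row 2
  'o' => row 1
  'd' => row 0
  'd' => row 1
Rows:
  Row 0: "mcd"
  Row 1: "gffod"
  Row 2: "hb"
First row length: 3

3


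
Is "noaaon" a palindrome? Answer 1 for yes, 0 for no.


Input: noaaon
Reversed: noaaon
  Compare pos 0 ('n') with pos 5 ('n'): match
  Compare pos 1 ('o') with pos 4 ('o'): match
  Compare pos 2 ('a') with pos 3 ('a'): match
Result: palindrome

1


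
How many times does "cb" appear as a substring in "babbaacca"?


Searching for "cb" in "babbaacca"
Scanning each position:
  Position 0: "ba" => no
  Position 1: "ab" => no
  Position 2: "bb" => no
  Position 3: "ba" => no
  Position 4: "aa" => no
  Position 5: "ac" => no
  Position 6: "cc" => no
  Position 7: "ca" => no
Total occurrences: 0

0


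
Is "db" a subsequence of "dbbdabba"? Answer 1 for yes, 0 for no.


Check if "db" is a subsequence of "dbbdabba"
Greedy scan:
  Position 0 ('d'): matches sub[0] = 'd'
  Position 1 ('b'): matches sub[1] = 'b'
  Position 2 ('b'): no match needed
  Position 3 ('d'): no match needed
  Position 4 ('a'): no match needed
  Position 5 ('b'): no match needed
  Position 6 ('b'): no match needed
  Position 7 ('a'): no match needed
All 2 characters matched => is a subsequence

1


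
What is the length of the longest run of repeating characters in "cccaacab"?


Input: "cccaacab"
Scanning for longest run:
  Position 1 ('c'): continues run of 'c', length=2
  Position 2 ('c'): continues run of 'c', length=3
  Position 3 ('a'): new char, reset run to 1
  Position 4 ('a'): continues run of 'a', length=2
  Position 5 ('c'): new char, reset run to 1
  Position 6 ('a'): new char, reset run to 1
  Position 7 ('b'): new char, reset run to 1
Longest run: 'c' with length 3

3


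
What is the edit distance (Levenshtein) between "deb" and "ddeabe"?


Computing edit distance: "deb" -> "ddeabe"
DP table:
           d    d    e    a    b    e
      0    1    2    3    4    5    6
  d   1    0    1    2    3    4    5
  e   2    1    1    1    2    3    4
  b   3    2    2    2    2    2    3
Edit distance = dp[3][6] = 3

3


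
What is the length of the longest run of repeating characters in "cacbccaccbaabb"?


Input: "cacbccaccbaabb"
Scanning for longest run:
  Position 1 ('a'): new char, reset run to 1
  Position 2 ('c'): new char, reset run to 1
  Position 3 ('b'): new char, reset run to 1
  Position 4 ('c'): new char, reset run to 1
  Position 5 ('c'): continues run of 'c', length=2
  Position 6 ('a'): new char, reset run to 1
  Position 7 ('c'): new char, reset run to 1
  Position 8 ('c'): continues run of 'c', length=2
  Position 9 ('b'): new char, reset run to 1
  Position 10 ('a'): new char, reset run to 1
  Position 11 ('a'): continues run of 'a', length=2
  Position 12 ('b'): new char, reset run to 1
  Position 13 ('b'): continues run of 'b', length=2
Longest run: 'c' with length 2

2


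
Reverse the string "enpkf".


Input: enpkf
Reading characters right to left:
  Position 4: 'f'
  Position 3: 'k'
  Position 2: 'p'
  Position 1: 'n'
  Position 0: 'e'
Reversed: fkpne

fkpne


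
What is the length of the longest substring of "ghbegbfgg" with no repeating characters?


Input: "ghbegbfgg"
Sliding window (track last position of each char):
  Position 0 ('g'): window [0,0] length 1 -- new best
  Position 1 ('h'): window [0,1] length 2 -- new best
  Position 2 ('b'): window [0,2] length 3 -- new best
  Position 3 ('e'): window [0,3] length 4 -- new best
  Position 4 ('g'): repeat (last at 0), move window start to 1
  Position 4 ('g'): window [1,4] length 4
  Position 5 ('b'): repeat (last at 2), move window start to 3
  Position 5 ('b'): window [3,5] length 3
  Position 6 ('f'): window [3,6] length 4
  Position 7 ('g'): repeat (last at 4), move window start to 5
  Position 7 ('g'): window [5,7] length 3
  Position 8 ('g'): repeat (last at 7), move window start to 8
  Position 8 ('g'): window [8,8] length 1
Longest substring with no repeats: "ghbe" with length 4

4


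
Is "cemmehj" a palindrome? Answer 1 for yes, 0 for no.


Input: cemmehj
Reversed: jhemmec
  Compare pos 0 ('c') with pos 6 ('j'): MISMATCH
  Compare pos 1 ('e') with pos 5 ('h'): MISMATCH
  Compare pos 2 ('m') with pos 4 ('e'): MISMATCH
Result: not a palindrome

0


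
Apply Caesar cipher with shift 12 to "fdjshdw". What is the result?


Caesar cipher: shift "fdjshdw" by 12
  'f' (pos 5) + 12 = pos 17 = 'r'
  'd' (pos 3) + 12 = pos 15 = 'p'
  'j' (pos 9) + 12 = pos 21 = 'v'
  's' (pos 18) + 12 = pos 4 = 'e'
  'h' (pos 7) + 12 = pos 19 = 't'
  'd' (pos 3) + 12 = pos 15 = 'p'
  'w' (pos 22) + 12 = pos 8 = 'i'
Result: rpvetpi

rpvetpi


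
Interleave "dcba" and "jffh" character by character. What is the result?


Interleaving "dcba" and "jffh":
  Position 0: 'd' from first, 'j' from second => "dj"
  Position 1: 'c' from first, 'f' from second => "cf"
  Position 2: 'b' from first, 'f' from second => "bf"
  Position 3: 'a' from first, 'h' from second => "ah"
Result: djcfbfah

djcfbfah


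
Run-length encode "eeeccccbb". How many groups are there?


Input: eeeccccbb
Scanning for consecutive runs:
  Group 1: 'e' x 3 (positions 0-2)
  Group 2: 'c' x 4 (positions 3-6)
  Group 3: 'b' x 2 (positions 7-8)
Total groups: 3

3


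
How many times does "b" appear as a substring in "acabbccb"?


Searching for "b" in "acabbccb"
Scanning each position:
  Position 0: "a" => no
  Position 1: "c" => no
  Position 2: "a" => no
  Position 3: "b" => MATCH
  Position 4: "b" => MATCH
  Position 5: "c" => no
  Position 6: "c" => no
  Position 7: "b" => MATCH
Total occurrences: 3

3


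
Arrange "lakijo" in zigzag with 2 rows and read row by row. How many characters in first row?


Zigzag "lakijo" into 2 rows:
Placing characters:
  'l' => row 0
  'a' => row 1
  'k' => row 0
  'i' => row 1
  'j' => row 0
  'o' => row 1
Rows:
  Row 0: "lkj"
  Row 1: "aio"
First row length: 3

3


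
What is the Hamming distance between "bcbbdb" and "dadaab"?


Comparing "bcbbdb" and "dadaab" position by position:
  Position 0: 'b' vs 'd' => differ
  Position 1: 'c' vs 'a' => differ
  Position 2: 'b' vs 'd' => differ
  Position 3: 'b' vs 'a' => differ
  Position 4: 'd' vs 'a' => differ
  Position 5: 'b' vs 'b' => same
Total differences (Hamming distance): 5

5


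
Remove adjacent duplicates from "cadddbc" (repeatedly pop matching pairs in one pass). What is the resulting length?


Input: cadddbc
Stack-based adjacent duplicate removal:
  Read 'c': push. Stack: c
  Read 'a': push. Stack: ca
  Read 'd': push. Stack: cad
  Read 'd': matches stack top 'd' => pop. Stack: ca
  Read 'd': push. Stack: cad
  Read 'b': push. Stack: cadb
  Read 'c': push. Stack: cadbc
Final stack: "cadbc" (length 5)

5


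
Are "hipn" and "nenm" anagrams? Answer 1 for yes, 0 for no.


Strings: "hipn", "nenm"
Sorted first:  hinp
Sorted second: emnn
Differ at position 0: 'h' vs 'e' => not anagrams

0


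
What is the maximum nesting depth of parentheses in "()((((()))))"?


Input: "()((((()))))"
Tracking depth:
  Position 0 '(': depth becomes 1
  Position 1 ')': depth becomes 0
  Position 2 '(': depth becomes 1
  Position 3 '(': depth becomes 2
  Position 4 '(': depth becomes 3
  Position 5 '(': depth becomes 4
  Position 6 '(': depth becomes 5
  Position 7 ')': depth becomes 4
  Position 8 ')': depth becomes 3
  Position 9 ')': depth becomes 2
  Position 10 ')': depth becomes 1
  Position 11 ')': depth becomes 0
Maximum depth reached: 5

5


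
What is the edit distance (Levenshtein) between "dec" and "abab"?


Computing edit distance: "dec" -> "abab"
DP table:
           a    b    a    b
      0    1    2    3    4
  d   1    1    2    3    4
  e   2    2    2    3    4
  c   3    3    3    3    4
Edit distance = dp[3][4] = 4

4


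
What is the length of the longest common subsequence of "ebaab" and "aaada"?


LCS of "ebaab" and "aaada"
DP table:
           a    a    a    d    a
      0    0    0    0    0    0
  e   0    0    0    0    0    0
  b   0    0    0    0    0    0
  a   0    1    1    1    1    1
  a   0    1    2    2    2    2
  b   0    1    2    2    2    2
LCS length = dp[5][5] = 2

2


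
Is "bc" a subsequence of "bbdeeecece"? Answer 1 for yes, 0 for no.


Check if "bc" is a subsequence of "bbdeeecece"
Greedy scan:
  Position 0 ('b'): matches sub[0] = 'b'
  Position 1 ('b'): no match needed
  Position 2 ('d'): no match needed
  Position 3 ('e'): no match needed
  Position 4 ('e'): no match needed
  Position 5 ('e'): no match needed
  Position 6 ('c'): matches sub[1] = 'c'
  Position 7 ('e'): no match needed
  Position 8 ('c'): no match needed
  Position 9 ('e'): no match needed
All 2 characters matched => is a subsequence

1


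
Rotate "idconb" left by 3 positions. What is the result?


Input: "idconb", rotate left by 3
First 3 characters: "idc"
Remaining characters: "onb"
Concatenate remaining + first: "onb" + "idc" = "onbidc"

onbidc


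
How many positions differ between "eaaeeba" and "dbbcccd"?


Comparing "eaaeeba" and "dbbcccd" position by position:
  Position 0: 'e' vs 'd' => DIFFER
  Position 1: 'a' vs 'b' => DIFFER
  Position 2: 'a' vs 'b' => DIFFER
  Position 3: 'e' vs 'c' => DIFFER
  Position 4: 'e' vs 'c' => DIFFER
  Position 5: 'b' vs 'c' => DIFFER
  Position 6: 'a' vs 'd' => DIFFER
Positions that differ: 7

7


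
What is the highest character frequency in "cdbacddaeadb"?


Input: cdbacddaeadb
Character counts:
  'a': 3
  'b': 2
  'c': 2
  'd': 4
  'e': 1
Maximum frequency: 4

4


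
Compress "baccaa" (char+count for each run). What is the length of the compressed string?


Input: baccaa
Runs:
  'b' x 1 => "b1"
  'a' x 1 => "a1"
  'c' x 2 => "c2"
  'a' x 2 => "a2"
Compressed: "b1a1c2a2"
Compressed length: 8

8


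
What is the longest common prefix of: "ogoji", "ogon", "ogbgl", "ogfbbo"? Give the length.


Words: ogoji, ogon, ogbgl, ogfbbo
  Position 0: all 'o' => match
  Position 1: all 'g' => match
  Position 2: ('o', 'o', 'b', 'f') => mismatch, stop
LCP = "og" (length 2)

2


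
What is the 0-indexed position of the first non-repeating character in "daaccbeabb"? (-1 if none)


Input: daaccbeabb
Character frequencies:
  'a': 3
  'b': 3
  'c': 2
  'd': 1
  'e': 1
Scanning left to right for freq == 1:
  Position 0 ('d'): unique! => answer = 0

0


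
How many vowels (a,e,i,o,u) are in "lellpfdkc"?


Input: lellpfdkc
Checking each character:
  'l' at position 0: consonant
  'e' at position 1: vowel (running total: 1)
  'l' at position 2: consonant
  'l' at position 3: consonant
  'p' at position 4: consonant
  'f' at position 5: consonant
  'd' at position 6: consonant
  'k' at position 7: consonant
  'c' at position 8: consonant
Total vowels: 1

1


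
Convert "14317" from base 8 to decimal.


Input: "14317" in base 8
Positional expansion:
  Digit '1' (value 1) x 8^4 = 4096
  Digit '4' (value 4) x 8^3 = 2048
  Digit '3' (value 3) x 8^2 = 192
  Digit '1' (value 1) x 8^1 = 8
  Digit '7' (value 7) x 8^0 = 7
Sum = 6351

6351


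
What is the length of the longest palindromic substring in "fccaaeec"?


Input: "fccaaeec"
Checking substrings for palindromes:
  [1:3] "cc" (len 2) => palindrome
  [3:5] "aa" (len 2) => palindrome
  [5:7] "ee" (len 2) => palindrome
Longest palindromic substring: "cc" with length 2

2


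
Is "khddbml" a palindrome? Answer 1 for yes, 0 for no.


Input: khddbml
Reversed: lmbddhk
  Compare pos 0 ('k') with pos 6 ('l'): MISMATCH
  Compare pos 1 ('h') with pos 5 ('m'): MISMATCH
  Compare pos 2 ('d') with pos 4 ('b'): MISMATCH
Result: not a palindrome

0


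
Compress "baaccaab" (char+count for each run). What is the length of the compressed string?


Input: baaccaab
Runs:
  'b' x 1 => "b1"
  'a' x 2 => "a2"
  'c' x 2 => "c2"
  'a' x 2 => "a2"
  'b' x 1 => "b1"
Compressed: "b1a2c2a2b1"
Compressed length: 10

10


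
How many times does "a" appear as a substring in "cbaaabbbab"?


Searching for "a" in "cbaaabbbab"
Scanning each position:
  Position 0: "c" => no
  Position 1: "b" => no
  Position 2: "a" => MATCH
  Position 3: "a" => MATCH
  Position 4: "a" => MATCH
  Position 5: "b" => no
  Position 6: "b" => no
  Position 7: "b" => no
  Position 8: "a" => MATCH
  Position 9: "b" => no
Total occurrences: 4

4


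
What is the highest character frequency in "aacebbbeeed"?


Input: aacebbbeeed
Character counts:
  'a': 2
  'b': 3
  'c': 1
  'd': 1
  'e': 4
Maximum frequency: 4

4


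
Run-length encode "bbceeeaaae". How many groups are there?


Input: bbceeeaaae
Scanning for consecutive runs:
  Group 1: 'b' x 2 (positions 0-1)
  Group 2: 'c' x 1 (positions 2-2)
  Group 3: 'e' x 3 (positions 3-5)
  Group 4: 'a' x 3 (positions 6-8)
  Group 5: 'e' x 1 (positions 9-9)
Total groups: 5

5


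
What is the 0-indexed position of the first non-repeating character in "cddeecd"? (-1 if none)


Input: cddeecd
Character frequencies:
  'c': 2
  'd': 3
  'e': 2
Scanning left to right for freq == 1:
  Position 0 ('c'): freq=2, skip
  Position 1 ('d'): freq=3, skip
  Position 2 ('d'): freq=3, skip
  Position 3 ('e'): freq=2, skip
  Position 4 ('e'): freq=2, skip
  Position 5 ('c'): freq=2, skip
  Position 6 ('d'): freq=3, skip
  No unique character found => answer = -1

-1


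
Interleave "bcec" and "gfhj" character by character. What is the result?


Interleaving "bcec" and "gfhj":
  Position 0: 'b' from first, 'g' from second => "bg"
  Position 1: 'c' from first, 'f' from second => "cf"
  Position 2: 'e' from first, 'h' from second => "eh"
  Position 3: 'c' from first, 'j' from second => "cj"
Result: bgcfehcj

bgcfehcj


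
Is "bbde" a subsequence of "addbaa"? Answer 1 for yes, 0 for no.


Check if "bbde" is a subsequence of "addbaa"
Greedy scan:
  Position 0 ('a'): no match needed
  Position 1 ('d'): no match needed
  Position 2 ('d'): no match needed
  Position 3 ('b'): matches sub[0] = 'b'
  Position 4 ('a'): no match needed
  Position 5 ('a'): no match needed
Only matched 1/4 characters => not a subsequence

0


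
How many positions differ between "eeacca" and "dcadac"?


Comparing "eeacca" and "dcadac" position by position:
  Position 0: 'e' vs 'd' => DIFFER
  Position 1: 'e' vs 'c' => DIFFER
  Position 2: 'a' vs 'a' => same
  Position 3: 'c' vs 'd' => DIFFER
  Position 4: 'c' vs 'a' => DIFFER
  Position 5: 'a' vs 'c' => DIFFER
Positions that differ: 5

5


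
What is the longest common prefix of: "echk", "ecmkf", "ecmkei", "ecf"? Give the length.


Words: echk, ecmkf, ecmkei, ecf
  Position 0: all 'e' => match
  Position 1: all 'c' => match
  Position 2: ('h', 'm', 'm', 'f') => mismatch, stop
LCP = "ec" (length 2)

2


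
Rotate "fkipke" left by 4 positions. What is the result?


Input: "fkipke", rotate left by 4
First 4 characters: "fkip"
Remaining characters: "ke"
Concatenate remaining + first: "ke" + "fkip" = "kefkip"

kefkip


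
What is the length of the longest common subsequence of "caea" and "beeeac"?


LCS of "caea" and "beeeac"
DP table:
           b    e    e    e    a    c
      0    0    0    0    0    0    0
  c   0    0    0    0    0    0    1
  a   0    0    0    0    0    1    1
  e   0    0    1    1    1    1    1
  a   0    0    1    1    1    2    2
LCS length = dp[4][6] = 2

2


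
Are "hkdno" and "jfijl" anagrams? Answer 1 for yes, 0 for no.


Strings: "hkdno", "jfijl"
Sorted first:  dhkno
Sorted second: fijjl
Differ at position 0: 'd' vs 'f' => not anagrams

0


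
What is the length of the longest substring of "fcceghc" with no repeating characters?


Input: "fcceghc"
Sliding window (track last position of each char):
  Position 0 ('f'): window [0,0] length 1 -- new best
  Position 1 ('c'): window [0,1] length 2 -- new best
  Position 2 ('c'): repeat (last at 1), move window start to 2
  Position 2 ('c'): window [2,2] length 1
  Position 3 ('e'): window [2,3] length 2
  Position 4 ('g'): window [2,4] length 3 -- new best
  Position 5 ('h'): window [2,5] length 4 -- new best
  Position 6 ('c'): repeat (last at 2), move window start to 3
  Position 6 ('c'): window [3,6] length 4
Longest substring with no repeats: "cegh" with length 4

4


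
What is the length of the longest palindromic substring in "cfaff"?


Input: "cfaff"
Checking substrings for palindromes:
  [1:4] "faf" (len 3) => palindrome
  [3:5] "ff" (len 2) => palindrome
Longest palindromic substring: "faf" with length 3

3


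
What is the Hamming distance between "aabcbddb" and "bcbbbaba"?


Comparing "aabcbddb" and "bcbbbaba" position by position:
  Position 0: 'a' vs 'b' => differ
  Position 1: 'a' vs 'c' => differ
  Position 2: 'b' vs 'b' => same
  Position 3: 'c' vs 'b' => differ
  Position 4: 'b' vs 'b' => same
  Position 5: 'd' vs 'a' => differ
  Position 6: 'd' vs 'b' => differ
  Position 7: 'b' vs 'a' => differ
Total differences (Hamming distance): 6

6


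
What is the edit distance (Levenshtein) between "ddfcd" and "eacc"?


Computing edit distance: "ddfcd" -> "eacc"
DP table:
           e    a    c    c
      0    1    2    3    4
  d   1    1    2    3    4
  d   2    2    2    3    4
  f   3    3    3    3    4
  c   4    4    4    3    3
  d   5    5    5    4    4
Edit distance = dp[5][4] = 4

4


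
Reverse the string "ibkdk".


Input: ibkdk
Reading characters right to left:
  Position 4: 'k'
  Position 3: 'd'
  Position 2: 'k'
  Position 1: 'b'
  Position 0: 'i'
Reversed: kdkbi

kdkbi


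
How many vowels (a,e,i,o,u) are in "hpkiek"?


Input: hpkiek
Checking each character:
  'h' at position 0: consonant
  'p' at position 1: consonant
  'k' at position 2: consonant
  'i' at position 3: vowel (running total: 1)
  'e' at position 4: vowel (running total: 2)
  'k' at position 5: consonant
Total vowels: 2

2


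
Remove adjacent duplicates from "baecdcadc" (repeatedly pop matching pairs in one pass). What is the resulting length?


Input: baecdcadc
Stack-based adjacent duplicate removal:
  Read 'b': push. Stack: b
  Read 'a': push. Stack: ba
  Read 'e': push. Stack: bae
  Read 'c': push. Stack: baec
  Read 'd': push. Stack: baecd
  Read 'c': push. Stack: baecdc
  Read 'a': push. Stack: baecdca
  Read 'd': push. Stack: baecdcad
  Read 'c': push. Stack: baecdcadc
Final stack: "baecdcadc" (length 9)

9


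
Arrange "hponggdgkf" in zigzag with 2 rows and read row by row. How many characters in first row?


Zigzag "hponggdgkf" into 2 rows:
Placing characters:
  'h' => row 0
  'p' => row 1
  'o' => row 0
  'n' => row 1
  'g' => row 0
  'g' => row 1
  'd' => row 0
  'g' => row 1
  'k' => row 0
  'f' => row 1
Rows:
  Row 0: "hogdk"
  Row 1: "pnggf"
First row length: 5

5


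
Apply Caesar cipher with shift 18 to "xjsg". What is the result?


Caesar cipher: shift "xjsg" by 18
  'x' (pos 23) + 18 = pos 15 = 'p'
  'j' (pos 9) + 18 = pos 1 = 'b'
  's' (pos 18) + 18 = pos 10 = 'k'
  'g' (pos 6) + 18 = pos 24 = 'y'
Result: pbky

pbky


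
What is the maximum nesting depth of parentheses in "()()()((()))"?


Input: "()()()((()))"
Tracking depth:
  Position 0 '(': depth becomes 1
  Position 1 ')': depth becomes 0
  Position 2 '(': depth becomes 1
  Position 3 ')': depth becomes 0
  Position 4 '(': depth becomes 1
  Position 5 ')': depth becomes 0
  Position 6 '(': depth becomes 1
  Position 7 '(': depth becomes 2
  Position 8 '(': depth becomes 3
  Position 9 ')': depth becomes 2
  Position 10 ')': depth becomes 1
  Position 11 ')': depth becomes 0
Maximum depth reached: 3

3


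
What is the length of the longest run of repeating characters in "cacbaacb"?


Input: "cacbaacb"
Scanning for longest run:
  Position 1 ('a'): new char, reset run to 1
  Position 2 ('c'): new char, reset run to 1
  Position 3 ('b'): new char, reset run to 1
  Position 4 ('a'): new char, reset run to 1
  Position 5 ('a'): continues run of 'a', length=2
  Position 6 ('c'): new char, reset run to 1
  Position 7 ('b'): new char, reset run to 1
Longest run: 'a' with length 2

2


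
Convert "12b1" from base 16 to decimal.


Input: "12b1" in base 16
Positional expansion:
  Digit '1' (value 1) x 16^3 = 4096
  Digit '2' (value 2) x 16^2 = 512
  Digit 'b' (value 11) x 16^1 = 176
  Digit '1' (value 1) x 16^0 = 1
Sum = 4785

4785


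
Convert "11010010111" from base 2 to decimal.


Input: "11010010111" in base 2
Positional expansion:
  Digit '1' (value 1) x 2^10 = 1024
  Digit '1' (value 1) x 2^9 = 512
  Digit '0' (value 0) x 2^8 = 0
  Digit '1' (value 1) x 2^7 = 128
  Digit '0' (value 0) x 2^6 = 0
  Digit '0' (value 0) x 2^5 = 0
  Digit '1' (value 1) x 2^4 = 16
  Digit '0' (value 0) x 2^3 = 0
  Digit '1' (value 1) x 2^2 = 4
  Digit '1' (value 1) x 2^1 = 2
  Digit '1' (value 1) x 2^0 = 1
Sum = 1687

1687


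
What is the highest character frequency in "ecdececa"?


Input: ecdececa
Character counts:
  'a': 1
  'c': 3
  'd': 1
  'e': 3
Maximum frequency: 3

3


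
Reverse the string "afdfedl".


Input: afdfedl
Reading characters right to left:
  Position 6: 'l'
  Position 5: 'd'
  Position 4: 'e'
  Position 3: 'f'
  Position 2: 'd'
  Position 1: 'f'
  Position 0: 'a'
Reversed: ldefdfa

ldefdfa


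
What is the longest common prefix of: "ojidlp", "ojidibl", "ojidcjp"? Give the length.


Words: ojidlp, ojidibl, ojidcjp
  Position 0: all 'o' => match
  Position 1: all 'j' => match
  Position 2: all 'i' => match
  Position 3: all 'd' => match
  Position 4: ('l', 'i', 'c') => mismatch, stop
LCP = "ojid" (length 4)

4


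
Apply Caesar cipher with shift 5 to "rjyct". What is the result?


Caesar cipher: shift "rjyct" by 5
  'r' (pos 17) + 5 = pos 22 = 'w'
  'j' (pos 9) + 5 = pos 14 = 'o'
  'y' (pos 24) + 5 = pos 3 = 'd'
  'c' (pos 2) + 5 = pos 7 = 'h'
  't' (pos 19) + 5 = pos 24 = 'y'
Result: wodhy

wodhy


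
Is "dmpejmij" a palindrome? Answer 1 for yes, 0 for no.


Input: dmpejmij
Reversed: jimjepmd
  Compare pos 0 ('d') with pos 7 ('j'): MISMATCH
  Compare pos 1 ('m') with pos 6 ('i'): MISMATCH
  Compare pos 2 ('p') with pos 5 ('m'): MISMATCH
  Compare pos 3 ('e') with pos 4 ('j'): MISMATCH
Result: not a palindrome

0


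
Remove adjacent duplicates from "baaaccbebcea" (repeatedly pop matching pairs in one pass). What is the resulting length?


Input: baaaccbebcea
Stack-based adjacent duplicate removal:
  Read 'b': push. Stack: b
  Read 'a': push. Stack: ba
  Read 'a': matches stack top 'a' => pop. Stack: b
  Read 'a': push. Stack: ba
  Read 'c': push. Stack: bac
  Read 'c': matches stack top 'c' => pop. Stack: ba
  Read 'b': push. Stack: bab
  Read 'e': push. Stack: babe
  Read 'b': push. Stack: babeb
  Read 'c': push. Stack: babebc
  Read 'e': push. Stack: babebce
  Read 'a': push. Stack: babebcea
Final stack: "babebcea" (length 8)

8


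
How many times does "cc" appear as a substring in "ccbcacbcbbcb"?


Searching for "cc" in "ccbcacbcbbcb"
Scanning each position:
  Position 0: "cc" => MATCH
  Position 1: "cb" => no
  Position 2: "bc" => no
  Position 3: "ca" => no
  Position 4: "ac" => no
  Position 5: "cb" => no
  Position 6: "bc" => no
  Position 7: "cb" => no
  Position 8: "bb" => no
  Position 9: "bc" => no
  Position 10: "cb" => no
Total occurrences: 1

1


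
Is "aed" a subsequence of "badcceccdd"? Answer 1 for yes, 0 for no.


Check if "aed" is a subsequence of "badcceccdd"
Greedy scan:
  Position 0 ('b'): no match needed
  Position 1 ('a'): matches sub[0] = 'a'
  Position 2 ('d'): no match needed
  Position 3 ('c'): no match needed
  Position 4 ('c'): no match needed
  Position 5 ('e'): matches sub[1] = 'e'
  Position 6 ('c'): no match needed
  Position 7 ('c'): no match needed
  Position 8 ('d'): matches sub[2] = 'd'
  Position 9 ('d'): no match needed
All 3 characters matched => is a subsequence

1


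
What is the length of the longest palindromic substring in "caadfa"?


Input: "caadfa"
Checking substrings for palindromes:
  [1:3] "aa" (len 2) => palindrome
Longest palindromic substring: "aa" with length 2

2


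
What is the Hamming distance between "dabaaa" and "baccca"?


Comparing "dabaaa" and "baccca" position by position:
  Position 0: 'd' vs 'b' => differ
  Position 1: 'a' vs 'a' => same
  Position 2: 'b' vs 'c' => differ
  Position 3: 'a' vs 'c' => differ
  Position 4: 'a' vs 'c' => differ
  Position 5: 'a' vs 'a' => same
Total differences (Hamming distance): 4

4


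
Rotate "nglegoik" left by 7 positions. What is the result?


Input: "nglegoik", rotate left by 7
First 7 characters: "nglegoi"
Remaining characters: "k"
Concatenate remaining + first: "k" + "nglegoi" = "knglegoi"

knglegoi
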